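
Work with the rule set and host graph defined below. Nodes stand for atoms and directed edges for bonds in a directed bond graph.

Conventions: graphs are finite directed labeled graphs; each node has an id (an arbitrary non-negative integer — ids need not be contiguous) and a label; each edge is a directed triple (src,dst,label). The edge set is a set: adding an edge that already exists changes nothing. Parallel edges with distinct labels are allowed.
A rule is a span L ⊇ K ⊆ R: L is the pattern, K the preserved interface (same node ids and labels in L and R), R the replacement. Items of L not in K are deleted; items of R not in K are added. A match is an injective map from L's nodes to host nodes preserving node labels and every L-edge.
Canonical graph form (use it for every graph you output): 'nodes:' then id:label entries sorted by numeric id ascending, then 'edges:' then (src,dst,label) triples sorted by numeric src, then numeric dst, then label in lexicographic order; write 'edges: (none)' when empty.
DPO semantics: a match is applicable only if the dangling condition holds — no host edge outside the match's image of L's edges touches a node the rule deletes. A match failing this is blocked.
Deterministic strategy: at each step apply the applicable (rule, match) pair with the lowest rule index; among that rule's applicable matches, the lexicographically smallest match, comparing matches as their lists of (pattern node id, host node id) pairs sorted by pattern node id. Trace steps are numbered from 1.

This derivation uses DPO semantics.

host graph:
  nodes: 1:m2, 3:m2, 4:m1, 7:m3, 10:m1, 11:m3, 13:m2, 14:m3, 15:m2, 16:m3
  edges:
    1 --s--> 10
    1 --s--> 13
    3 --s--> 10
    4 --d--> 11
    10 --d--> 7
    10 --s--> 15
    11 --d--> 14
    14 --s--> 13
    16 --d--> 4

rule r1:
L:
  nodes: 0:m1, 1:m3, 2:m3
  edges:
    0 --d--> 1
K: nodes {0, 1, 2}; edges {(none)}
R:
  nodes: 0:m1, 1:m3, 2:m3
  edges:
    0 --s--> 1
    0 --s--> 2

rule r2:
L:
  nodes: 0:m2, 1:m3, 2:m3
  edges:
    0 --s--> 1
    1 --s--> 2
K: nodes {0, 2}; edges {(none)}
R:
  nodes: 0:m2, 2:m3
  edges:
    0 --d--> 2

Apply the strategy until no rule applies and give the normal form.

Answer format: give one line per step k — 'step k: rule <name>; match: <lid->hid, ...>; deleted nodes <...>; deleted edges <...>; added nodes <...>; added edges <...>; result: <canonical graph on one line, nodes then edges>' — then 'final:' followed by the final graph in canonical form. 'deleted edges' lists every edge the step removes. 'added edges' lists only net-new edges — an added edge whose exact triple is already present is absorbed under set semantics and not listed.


step 1: rule r1; match: 0->4, 1->11, 2->7; deleted nodes (none); deleted edges (4,11,d); added nodes (none); added edges (4,7,s); (4,11,s); result: nodes: 1:m2, 3:m2, 4:m1, 7:m3, 10:m1, 11:m3, 13:m2, 14:m3, 15:m2, 16:m3 edges: (1,10,s); (1,13,s); (3,10,s); (4,7,s); (4,11,s); (10,7,d); (10,15,s); (11,14,d); (14,13,s); (16,4,d)
step 2: rule r1; match: 0->10, 1->7, 2->11; deleted nodes (none); deleted edges (10,7,d); added nodes (none); added edges (10,7,s); (10,11,s); result: nodes: 1:m2, 3:m2, 4:m1, 7:m3, 10:m1, 11:m3, 13:m2, 14:m3, 15:m2, 16:m3 edges: (1,10,s); (1,13,s); (3,10,s); (4,7,s); (4,11,s); (10,7,s); (10,11,s); (10,15,s); (11,14,d); (14,13,s); (16,4,d)
final:
nodes: 1:m2, 3:m2, 4:m1, 7:m3, 10:m1, 11:m3, 13:m2, 14:m3, 15:m2, 16:m3
edges: (1,10,s); (1,13,s); (3,10,s); (4,7,s); (4,11,s); (10,7,s); (10,11,s); (10,15,s); (11,14,d); (14,13,s); (16,4,d)


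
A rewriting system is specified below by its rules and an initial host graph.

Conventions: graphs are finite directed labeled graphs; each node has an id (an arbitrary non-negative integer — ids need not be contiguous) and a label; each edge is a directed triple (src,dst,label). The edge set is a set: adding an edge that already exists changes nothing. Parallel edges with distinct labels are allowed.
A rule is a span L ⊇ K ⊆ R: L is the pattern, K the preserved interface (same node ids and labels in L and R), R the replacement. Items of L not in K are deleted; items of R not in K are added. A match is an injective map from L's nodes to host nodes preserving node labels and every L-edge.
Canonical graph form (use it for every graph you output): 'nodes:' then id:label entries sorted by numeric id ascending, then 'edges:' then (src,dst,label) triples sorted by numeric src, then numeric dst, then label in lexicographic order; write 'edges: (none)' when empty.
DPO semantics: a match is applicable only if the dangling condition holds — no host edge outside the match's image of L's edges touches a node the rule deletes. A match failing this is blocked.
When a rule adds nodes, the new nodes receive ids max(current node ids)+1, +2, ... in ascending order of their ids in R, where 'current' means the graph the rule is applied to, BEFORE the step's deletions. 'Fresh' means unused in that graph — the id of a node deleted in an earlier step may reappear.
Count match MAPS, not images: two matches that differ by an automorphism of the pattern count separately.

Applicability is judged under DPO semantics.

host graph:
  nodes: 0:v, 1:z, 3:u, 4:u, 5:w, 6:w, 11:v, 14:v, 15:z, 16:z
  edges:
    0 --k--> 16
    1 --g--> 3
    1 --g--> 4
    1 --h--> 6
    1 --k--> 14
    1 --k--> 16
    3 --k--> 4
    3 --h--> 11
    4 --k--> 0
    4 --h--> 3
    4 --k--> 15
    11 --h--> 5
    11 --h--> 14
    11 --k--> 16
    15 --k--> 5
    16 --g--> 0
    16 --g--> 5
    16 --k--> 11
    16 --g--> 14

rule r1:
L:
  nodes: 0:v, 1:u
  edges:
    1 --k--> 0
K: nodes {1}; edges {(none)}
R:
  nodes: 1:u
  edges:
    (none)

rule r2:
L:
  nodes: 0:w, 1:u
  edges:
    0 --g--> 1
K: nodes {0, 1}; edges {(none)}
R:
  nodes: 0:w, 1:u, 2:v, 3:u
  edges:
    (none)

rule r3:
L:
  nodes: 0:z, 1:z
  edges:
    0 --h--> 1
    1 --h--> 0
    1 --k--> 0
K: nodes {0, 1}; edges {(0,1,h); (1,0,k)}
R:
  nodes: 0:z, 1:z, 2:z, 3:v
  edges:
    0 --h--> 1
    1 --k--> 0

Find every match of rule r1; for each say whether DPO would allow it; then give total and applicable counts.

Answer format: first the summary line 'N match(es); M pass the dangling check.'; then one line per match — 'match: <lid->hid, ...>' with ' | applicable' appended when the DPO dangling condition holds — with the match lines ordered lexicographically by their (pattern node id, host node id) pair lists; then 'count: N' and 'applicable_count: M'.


1 match(es); 0 pass the dangling check.
match: 0->0, 1->4
count: 1
applicable_count: 0


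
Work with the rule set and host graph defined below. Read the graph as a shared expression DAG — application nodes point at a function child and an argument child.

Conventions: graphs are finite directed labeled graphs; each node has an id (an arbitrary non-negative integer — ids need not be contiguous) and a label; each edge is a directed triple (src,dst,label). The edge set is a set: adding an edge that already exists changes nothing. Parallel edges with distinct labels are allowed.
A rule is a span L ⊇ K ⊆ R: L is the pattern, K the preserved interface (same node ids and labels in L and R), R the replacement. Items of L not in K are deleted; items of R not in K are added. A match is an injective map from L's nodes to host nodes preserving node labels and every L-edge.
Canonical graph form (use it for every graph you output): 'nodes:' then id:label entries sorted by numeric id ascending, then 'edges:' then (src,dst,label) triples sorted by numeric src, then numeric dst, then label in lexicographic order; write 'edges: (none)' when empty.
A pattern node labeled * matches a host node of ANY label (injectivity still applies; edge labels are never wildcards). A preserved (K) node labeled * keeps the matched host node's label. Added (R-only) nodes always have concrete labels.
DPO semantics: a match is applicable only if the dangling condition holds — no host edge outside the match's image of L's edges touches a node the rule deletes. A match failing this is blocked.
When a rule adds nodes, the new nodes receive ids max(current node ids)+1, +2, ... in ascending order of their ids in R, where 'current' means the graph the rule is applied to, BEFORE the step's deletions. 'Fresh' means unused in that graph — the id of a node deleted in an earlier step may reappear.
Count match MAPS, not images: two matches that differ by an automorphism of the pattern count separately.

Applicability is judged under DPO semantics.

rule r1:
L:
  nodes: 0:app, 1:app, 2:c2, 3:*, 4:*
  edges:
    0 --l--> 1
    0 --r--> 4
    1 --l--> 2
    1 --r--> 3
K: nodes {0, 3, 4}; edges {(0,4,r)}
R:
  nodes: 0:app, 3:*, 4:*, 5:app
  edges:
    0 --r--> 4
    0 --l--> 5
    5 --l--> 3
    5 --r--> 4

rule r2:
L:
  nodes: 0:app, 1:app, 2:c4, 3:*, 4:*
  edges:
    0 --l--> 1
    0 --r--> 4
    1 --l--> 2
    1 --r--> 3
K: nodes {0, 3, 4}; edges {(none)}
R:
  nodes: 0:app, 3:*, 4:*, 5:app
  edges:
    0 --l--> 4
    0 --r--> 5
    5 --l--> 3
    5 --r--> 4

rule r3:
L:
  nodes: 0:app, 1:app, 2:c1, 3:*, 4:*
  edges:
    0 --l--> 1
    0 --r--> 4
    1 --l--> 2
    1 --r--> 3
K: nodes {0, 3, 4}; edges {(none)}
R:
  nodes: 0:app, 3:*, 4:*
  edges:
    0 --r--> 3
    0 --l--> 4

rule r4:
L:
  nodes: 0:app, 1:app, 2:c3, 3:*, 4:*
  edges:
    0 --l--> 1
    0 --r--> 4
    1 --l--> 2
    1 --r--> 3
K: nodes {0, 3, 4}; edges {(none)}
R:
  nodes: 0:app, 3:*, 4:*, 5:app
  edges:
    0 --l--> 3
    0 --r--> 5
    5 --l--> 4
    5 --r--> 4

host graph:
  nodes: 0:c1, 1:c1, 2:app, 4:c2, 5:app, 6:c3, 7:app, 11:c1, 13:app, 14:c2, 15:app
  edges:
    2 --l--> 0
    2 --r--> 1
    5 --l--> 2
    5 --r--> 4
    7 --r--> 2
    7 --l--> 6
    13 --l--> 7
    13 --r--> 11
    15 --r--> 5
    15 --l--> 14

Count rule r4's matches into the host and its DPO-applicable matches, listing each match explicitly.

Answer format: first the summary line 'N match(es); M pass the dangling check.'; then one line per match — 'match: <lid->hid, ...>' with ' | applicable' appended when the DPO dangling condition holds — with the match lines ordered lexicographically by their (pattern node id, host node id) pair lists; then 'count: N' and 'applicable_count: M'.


1 match(es); 1 pass the dangling check.
match: 0->13, 1->7, 2->6, 3->2, 4->11 | applicable
count: 1
applicable_count: 1


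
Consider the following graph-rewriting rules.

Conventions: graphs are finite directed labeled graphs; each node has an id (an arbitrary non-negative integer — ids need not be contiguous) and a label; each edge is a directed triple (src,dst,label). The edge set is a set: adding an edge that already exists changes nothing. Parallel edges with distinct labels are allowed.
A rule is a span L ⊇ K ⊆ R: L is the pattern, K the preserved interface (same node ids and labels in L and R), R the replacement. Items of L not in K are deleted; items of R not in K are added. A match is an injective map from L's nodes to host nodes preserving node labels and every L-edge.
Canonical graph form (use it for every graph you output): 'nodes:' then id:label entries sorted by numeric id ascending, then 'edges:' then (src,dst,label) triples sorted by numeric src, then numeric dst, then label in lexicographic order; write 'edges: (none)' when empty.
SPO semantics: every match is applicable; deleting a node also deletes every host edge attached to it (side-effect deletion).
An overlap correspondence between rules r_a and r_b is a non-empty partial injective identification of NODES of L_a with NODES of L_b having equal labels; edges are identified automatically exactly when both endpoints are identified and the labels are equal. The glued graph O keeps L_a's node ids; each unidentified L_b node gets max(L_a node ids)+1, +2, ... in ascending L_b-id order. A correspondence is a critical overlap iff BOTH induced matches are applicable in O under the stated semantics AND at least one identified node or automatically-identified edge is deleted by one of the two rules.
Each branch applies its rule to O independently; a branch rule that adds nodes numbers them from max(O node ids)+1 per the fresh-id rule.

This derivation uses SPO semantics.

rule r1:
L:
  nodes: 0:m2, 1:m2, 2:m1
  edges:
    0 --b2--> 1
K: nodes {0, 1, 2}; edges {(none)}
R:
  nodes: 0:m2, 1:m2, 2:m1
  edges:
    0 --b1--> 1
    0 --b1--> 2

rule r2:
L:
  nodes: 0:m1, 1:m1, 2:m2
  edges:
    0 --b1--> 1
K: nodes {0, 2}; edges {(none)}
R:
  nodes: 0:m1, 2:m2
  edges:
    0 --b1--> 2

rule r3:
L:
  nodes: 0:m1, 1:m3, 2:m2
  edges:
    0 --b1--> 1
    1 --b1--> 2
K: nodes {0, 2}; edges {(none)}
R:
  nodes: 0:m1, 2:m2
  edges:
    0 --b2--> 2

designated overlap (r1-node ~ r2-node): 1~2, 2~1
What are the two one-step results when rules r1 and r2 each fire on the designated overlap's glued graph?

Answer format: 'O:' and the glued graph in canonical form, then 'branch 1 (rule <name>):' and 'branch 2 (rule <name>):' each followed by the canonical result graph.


O:
nodes: 0:m2, 1:m2, 2:m1, 3:m1
edges: (0,1,b2); (3,2,b1)
branch 1 (rule r1):
nodes: 0:m2, 1:m2, 2:m1, 3:m1
edges: (0,1,b1); (0,2,b1); (3,2,b1)
branch 2 (rule r2):
nodes: 0:m2, 1:m2, 3:m1
edges: (0,1,b2); (3,1,b1)


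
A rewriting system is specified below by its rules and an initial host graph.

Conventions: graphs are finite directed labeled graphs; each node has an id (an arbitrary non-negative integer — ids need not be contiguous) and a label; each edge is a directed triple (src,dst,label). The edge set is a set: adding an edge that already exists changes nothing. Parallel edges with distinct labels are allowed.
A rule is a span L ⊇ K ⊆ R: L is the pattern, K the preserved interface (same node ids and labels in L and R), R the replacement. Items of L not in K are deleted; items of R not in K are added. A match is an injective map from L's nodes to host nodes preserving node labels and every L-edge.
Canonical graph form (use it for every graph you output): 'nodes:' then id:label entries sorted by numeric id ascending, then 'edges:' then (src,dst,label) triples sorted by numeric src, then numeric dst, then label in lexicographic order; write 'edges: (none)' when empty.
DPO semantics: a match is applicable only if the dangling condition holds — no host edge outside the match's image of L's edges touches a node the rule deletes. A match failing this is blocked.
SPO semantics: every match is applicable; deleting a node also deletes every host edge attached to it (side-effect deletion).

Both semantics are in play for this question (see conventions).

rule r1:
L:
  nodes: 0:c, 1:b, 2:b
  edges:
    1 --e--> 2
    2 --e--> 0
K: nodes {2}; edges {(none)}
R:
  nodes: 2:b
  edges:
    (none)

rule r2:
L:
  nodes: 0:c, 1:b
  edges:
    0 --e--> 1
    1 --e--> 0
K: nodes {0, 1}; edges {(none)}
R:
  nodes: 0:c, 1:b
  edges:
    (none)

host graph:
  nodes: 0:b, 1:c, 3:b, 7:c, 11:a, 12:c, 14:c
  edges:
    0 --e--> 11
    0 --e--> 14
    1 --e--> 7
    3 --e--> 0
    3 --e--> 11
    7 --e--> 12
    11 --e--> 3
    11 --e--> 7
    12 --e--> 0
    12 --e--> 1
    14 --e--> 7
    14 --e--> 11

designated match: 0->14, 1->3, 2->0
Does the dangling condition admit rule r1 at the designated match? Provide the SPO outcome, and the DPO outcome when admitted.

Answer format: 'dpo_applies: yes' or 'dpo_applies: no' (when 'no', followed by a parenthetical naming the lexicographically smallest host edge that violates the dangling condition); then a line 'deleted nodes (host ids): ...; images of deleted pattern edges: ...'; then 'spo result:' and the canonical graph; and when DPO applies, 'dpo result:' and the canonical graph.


dpo_applies: no
(the rule deletes node 3, which keeps host edge (3,11,e) outside the match image — the dangling condition fails, DPO blocks; SPO proceeds and side-deletes such edges)
deleted nodes (host ids): 3, 14; images of deleted pattern edges: (0,14,e); (3,0,e)
spo result:
nodes: 0:b, 1:c, 7:c, 11:a, 12:c
edges: (0,11,e); (1,7,e); (7,12,e); (11,7,e); (12,0,e); (12,1,e)


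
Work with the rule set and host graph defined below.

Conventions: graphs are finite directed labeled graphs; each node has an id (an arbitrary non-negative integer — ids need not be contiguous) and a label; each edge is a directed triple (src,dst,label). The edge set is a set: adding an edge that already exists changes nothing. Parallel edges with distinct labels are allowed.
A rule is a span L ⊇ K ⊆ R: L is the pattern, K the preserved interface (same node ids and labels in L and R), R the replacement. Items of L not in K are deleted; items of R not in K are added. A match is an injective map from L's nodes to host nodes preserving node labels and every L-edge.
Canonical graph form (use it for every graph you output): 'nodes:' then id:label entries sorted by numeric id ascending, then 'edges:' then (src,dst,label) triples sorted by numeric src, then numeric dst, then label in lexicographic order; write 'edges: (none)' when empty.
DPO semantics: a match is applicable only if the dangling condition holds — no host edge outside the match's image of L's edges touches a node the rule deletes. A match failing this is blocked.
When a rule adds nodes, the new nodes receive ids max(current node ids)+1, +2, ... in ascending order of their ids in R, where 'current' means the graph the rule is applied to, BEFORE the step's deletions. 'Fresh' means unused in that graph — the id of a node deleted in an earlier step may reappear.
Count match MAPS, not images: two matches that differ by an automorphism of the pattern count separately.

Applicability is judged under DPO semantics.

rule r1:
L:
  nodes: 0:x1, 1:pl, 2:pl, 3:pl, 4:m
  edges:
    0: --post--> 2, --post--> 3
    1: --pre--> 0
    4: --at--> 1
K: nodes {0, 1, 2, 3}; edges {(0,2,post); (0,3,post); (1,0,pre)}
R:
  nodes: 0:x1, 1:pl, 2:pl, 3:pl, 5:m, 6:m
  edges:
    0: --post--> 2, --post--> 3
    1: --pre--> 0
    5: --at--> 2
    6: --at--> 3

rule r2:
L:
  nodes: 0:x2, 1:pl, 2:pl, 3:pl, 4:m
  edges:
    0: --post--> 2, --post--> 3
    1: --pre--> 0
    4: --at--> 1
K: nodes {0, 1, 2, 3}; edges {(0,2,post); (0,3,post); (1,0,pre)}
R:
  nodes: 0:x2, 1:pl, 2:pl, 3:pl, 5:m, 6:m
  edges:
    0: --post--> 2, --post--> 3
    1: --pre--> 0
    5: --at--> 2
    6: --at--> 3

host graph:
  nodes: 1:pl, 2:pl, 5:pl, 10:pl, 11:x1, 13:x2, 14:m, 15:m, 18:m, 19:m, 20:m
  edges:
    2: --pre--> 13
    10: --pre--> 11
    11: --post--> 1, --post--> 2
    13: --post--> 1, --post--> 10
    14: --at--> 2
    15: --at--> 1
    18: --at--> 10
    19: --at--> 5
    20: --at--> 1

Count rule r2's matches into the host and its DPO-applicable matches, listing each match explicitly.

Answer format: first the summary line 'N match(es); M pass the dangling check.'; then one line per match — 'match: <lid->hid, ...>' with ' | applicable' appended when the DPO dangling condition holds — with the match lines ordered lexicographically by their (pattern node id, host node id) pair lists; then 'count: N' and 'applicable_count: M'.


2 match(es); 2 pass the dangling check.
match: 0->13, 1->2, 2->1, 3->10, 4->14 | applicable
match: 0->13, 1->2, 2->10, 3->1, 4->14 | applicable
count: 2
applicable_count: 2


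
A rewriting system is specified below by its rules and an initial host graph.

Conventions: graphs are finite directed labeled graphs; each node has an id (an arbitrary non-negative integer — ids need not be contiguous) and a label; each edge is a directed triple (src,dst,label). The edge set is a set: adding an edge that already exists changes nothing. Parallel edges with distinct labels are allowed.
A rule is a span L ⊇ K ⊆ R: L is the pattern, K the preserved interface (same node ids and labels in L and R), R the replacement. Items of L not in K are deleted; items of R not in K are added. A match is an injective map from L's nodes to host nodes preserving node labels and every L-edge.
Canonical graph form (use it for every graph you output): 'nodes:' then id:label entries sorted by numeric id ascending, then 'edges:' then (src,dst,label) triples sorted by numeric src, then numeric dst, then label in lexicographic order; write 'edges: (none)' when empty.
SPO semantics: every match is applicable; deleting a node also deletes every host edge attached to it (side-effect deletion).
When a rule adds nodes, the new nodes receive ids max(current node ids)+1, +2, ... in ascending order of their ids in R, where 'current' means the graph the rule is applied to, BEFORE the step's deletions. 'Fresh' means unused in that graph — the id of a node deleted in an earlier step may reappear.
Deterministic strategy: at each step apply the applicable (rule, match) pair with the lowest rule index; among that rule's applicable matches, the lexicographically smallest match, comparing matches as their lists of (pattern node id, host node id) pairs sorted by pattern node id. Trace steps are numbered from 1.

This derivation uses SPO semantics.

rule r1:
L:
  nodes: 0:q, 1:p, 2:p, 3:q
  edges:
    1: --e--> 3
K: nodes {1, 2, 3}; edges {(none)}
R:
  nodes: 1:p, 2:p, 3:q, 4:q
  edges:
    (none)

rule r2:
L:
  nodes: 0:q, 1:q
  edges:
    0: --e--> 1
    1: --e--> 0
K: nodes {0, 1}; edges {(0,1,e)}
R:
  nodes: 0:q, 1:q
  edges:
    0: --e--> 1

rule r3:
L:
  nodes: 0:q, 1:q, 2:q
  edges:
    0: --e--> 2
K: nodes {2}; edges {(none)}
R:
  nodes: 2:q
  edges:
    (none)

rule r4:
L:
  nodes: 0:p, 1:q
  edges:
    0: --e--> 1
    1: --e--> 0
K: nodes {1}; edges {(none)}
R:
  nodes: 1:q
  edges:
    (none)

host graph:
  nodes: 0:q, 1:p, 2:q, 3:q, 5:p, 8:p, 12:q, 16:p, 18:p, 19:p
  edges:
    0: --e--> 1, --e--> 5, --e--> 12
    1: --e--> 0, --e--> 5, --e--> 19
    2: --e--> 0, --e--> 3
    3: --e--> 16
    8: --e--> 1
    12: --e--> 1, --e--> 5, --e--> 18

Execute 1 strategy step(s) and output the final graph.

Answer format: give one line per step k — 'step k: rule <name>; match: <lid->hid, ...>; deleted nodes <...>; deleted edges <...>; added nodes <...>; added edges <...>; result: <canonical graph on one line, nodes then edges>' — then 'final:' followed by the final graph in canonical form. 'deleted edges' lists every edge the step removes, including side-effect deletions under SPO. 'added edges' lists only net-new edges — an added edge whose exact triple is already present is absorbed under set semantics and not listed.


step 1: rule r1; match: 0->2, 1->1, 2->5, 3->0; deleted nodes 2; deleted edges (1,0,e); (2,0,e); (2,3,e); added nodes 20; added edges (none); result: nodes: 0:q, 1:p, 3:q, 5:p, 8:p, 12:q, 16:p, 18:p, 19:p, 20:q edges: (0,1,e); (0,5,e); (0,12,e); (1,5,e); (1,19,e); (3,16,e); (8,1,e); (12,1,e); (12,5,e); (12,18,e)
final:
nodes: 0:q, 1:p, 3:q, 5:p, 8:p, 12:q, 16:p, 18:p, 19:p, 20:q
edges: (0,1,e); (0,5,e); (0,12,e); (1,5,e); (1,19,e); (3,16,e); (8,1,e); (12,1,e); (12,5,e); (12,18,e)


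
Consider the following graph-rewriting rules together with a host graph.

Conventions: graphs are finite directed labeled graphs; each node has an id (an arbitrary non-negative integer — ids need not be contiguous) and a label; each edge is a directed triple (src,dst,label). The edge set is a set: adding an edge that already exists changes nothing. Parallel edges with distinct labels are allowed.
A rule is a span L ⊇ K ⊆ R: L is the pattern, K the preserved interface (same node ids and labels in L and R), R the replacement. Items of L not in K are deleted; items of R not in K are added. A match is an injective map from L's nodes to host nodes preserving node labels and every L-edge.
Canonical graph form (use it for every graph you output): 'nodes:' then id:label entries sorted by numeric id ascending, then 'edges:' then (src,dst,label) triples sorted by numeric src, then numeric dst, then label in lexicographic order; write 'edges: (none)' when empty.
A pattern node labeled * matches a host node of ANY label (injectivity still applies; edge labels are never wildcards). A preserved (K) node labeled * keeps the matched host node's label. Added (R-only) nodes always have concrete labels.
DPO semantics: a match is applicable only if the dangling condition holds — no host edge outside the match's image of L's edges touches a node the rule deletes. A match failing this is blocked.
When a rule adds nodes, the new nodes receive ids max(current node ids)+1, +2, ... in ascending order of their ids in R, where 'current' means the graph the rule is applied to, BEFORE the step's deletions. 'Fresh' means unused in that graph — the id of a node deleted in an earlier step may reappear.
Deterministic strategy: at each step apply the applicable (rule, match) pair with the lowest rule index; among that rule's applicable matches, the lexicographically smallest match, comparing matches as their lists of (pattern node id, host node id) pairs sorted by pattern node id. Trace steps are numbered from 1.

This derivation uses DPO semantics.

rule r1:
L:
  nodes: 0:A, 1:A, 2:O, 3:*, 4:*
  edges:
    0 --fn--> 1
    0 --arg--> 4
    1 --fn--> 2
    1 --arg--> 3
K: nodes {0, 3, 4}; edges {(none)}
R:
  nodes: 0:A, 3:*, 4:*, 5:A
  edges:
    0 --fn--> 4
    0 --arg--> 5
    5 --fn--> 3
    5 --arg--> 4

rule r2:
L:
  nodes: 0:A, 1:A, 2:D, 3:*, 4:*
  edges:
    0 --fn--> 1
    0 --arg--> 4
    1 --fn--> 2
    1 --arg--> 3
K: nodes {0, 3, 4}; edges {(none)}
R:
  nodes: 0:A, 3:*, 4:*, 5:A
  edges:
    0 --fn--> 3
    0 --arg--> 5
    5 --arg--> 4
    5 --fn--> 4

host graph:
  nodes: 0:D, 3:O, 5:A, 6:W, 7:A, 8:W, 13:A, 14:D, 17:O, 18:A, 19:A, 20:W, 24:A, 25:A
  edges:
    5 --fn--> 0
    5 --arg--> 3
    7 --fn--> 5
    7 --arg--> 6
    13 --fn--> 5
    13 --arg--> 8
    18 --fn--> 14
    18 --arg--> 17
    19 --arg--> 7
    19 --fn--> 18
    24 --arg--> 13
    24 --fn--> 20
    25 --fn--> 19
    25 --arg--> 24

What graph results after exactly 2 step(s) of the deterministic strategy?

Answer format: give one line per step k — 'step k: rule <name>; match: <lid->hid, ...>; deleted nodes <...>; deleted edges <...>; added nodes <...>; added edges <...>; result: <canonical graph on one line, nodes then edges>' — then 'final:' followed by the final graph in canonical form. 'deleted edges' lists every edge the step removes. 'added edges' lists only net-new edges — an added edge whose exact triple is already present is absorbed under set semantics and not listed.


step 1: rule r2; match: 0->19, 1->18, 2->14, 3->17, 4->7; deleted nodes 14, 18; deleted edges (18,14,fn); (18,17,arg); (19,7,arg); (19,18,fn); added nodes 26; added edges (19,17,fn); (19,26,arg); (26,7,arg); (26,7,fn); result: nodes: 0:D, 3:O, 5:A, 6:W, 7:A, 8:W, 13:A, 17:O, 19:A, 20:W, 24:A, 25:A, 26:A edges: (5,0,fn); (5,3,arg); (7,5,fn); (7,6,arg); (13,5,fn); (13,8,arg); (19,17,fn); (19,26,arg); (24,13,arg); (24,20,fn); (25,19,fn); (25,24,arg); (26,7,arg); (26,7,fn)
step 2: rule r1; match: 0->25, 1->19, 2->17, 3->26, 4->24; deleted nodes 17, 19; deleted edges (19,17,fn); (19,26,arg); (25,19,fn); (25,24,arg); added nodes 27; added edges (25,24,fn); (25,27,arg); (27,24,arg); (27,26,fn); result: nodes: 0:D, 3:O, 5:A, 6:W, 7:A, 8:W, 13:A, 20:W, 24:A, 25:A, 26:A, 27:A edges: (5,0,fn); (5,3,arg); (7,5,fn); (7,6,arg); (13,5,fn); (13,8,arg); (24,13,arg); (24,20,fn); (25,24,fn); (25,27,arg); (26,7,arg); (26,7,fn); (27,24,arg); (27,26,fn)
final:
nodes: 0:D, 3:O, 5:A, 6:W, 7:A, 8:W, 13:A, 20:W, 24:A, 25:A, 26:A, 27:A
edges: (5,0,fn); (5,3,arg); (7,5,fn); (7,6,arg); (13,5,fn); (13,8,arg); (24,13,arg); (24,20,fn); (25,24,fn); (25,27,arg); (26,7,arg); (26,7,fn); (27,24,arg); (27,26,fn)


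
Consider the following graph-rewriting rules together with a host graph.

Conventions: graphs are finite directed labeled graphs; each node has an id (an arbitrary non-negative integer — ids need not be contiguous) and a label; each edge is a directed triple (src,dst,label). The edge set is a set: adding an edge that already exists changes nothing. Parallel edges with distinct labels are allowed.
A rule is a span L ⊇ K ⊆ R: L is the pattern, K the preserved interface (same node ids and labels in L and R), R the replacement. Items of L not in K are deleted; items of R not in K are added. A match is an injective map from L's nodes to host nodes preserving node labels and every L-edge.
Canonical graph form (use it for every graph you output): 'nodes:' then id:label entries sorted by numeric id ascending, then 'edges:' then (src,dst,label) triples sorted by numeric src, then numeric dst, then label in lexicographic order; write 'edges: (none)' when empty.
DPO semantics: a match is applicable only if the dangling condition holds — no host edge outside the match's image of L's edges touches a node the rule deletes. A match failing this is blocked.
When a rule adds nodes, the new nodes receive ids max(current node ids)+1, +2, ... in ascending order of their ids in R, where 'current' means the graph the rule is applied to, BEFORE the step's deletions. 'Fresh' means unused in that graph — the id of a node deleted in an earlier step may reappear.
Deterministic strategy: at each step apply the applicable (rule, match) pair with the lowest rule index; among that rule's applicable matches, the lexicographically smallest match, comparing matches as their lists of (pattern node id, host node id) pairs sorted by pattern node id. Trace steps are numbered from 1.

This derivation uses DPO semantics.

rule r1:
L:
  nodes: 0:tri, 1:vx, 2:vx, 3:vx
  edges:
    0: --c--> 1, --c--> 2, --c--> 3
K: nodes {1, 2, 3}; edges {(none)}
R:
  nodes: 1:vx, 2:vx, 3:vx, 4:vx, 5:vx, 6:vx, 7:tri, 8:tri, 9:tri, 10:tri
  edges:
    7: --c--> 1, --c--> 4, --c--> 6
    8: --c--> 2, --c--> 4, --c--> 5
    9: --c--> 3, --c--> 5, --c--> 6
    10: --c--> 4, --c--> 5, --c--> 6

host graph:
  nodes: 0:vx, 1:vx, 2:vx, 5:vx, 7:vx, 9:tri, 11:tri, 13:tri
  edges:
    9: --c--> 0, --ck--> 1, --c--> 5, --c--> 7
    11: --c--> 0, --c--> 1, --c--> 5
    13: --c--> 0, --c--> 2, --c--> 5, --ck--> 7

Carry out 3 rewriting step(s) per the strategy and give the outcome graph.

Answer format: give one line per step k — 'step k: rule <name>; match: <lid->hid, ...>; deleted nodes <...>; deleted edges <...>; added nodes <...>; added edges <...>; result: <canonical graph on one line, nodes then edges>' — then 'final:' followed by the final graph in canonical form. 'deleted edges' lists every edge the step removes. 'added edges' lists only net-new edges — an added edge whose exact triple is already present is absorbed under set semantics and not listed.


step 1: rule r1; match: 0->11, 1->0, 2->1, 3->5; deleted nodes 11; deleted edges (11,0,c); (11,1,c); (11,5,c); added nodes 14, 15, 16, 17, 18, 19, 20; added edges (17,0,c); (17,14,c); (17,16,c); (18,1,c); (18,14,c); (18,15,c); (19,5,c); (19,15,c); (19,16,c); (20,14,c); (20,15,c); (20,16,c); result: nodes: 0:vx, 1:vx, 2:vx, 5:vx, 7:vx, 9:tri, 13:tri, 14:vx, 15:vx, 16:vx, 17:tri, 18:tri, 19:tri, 20:tri edges: (9,0,c); (9,1,ck); (9,5,c); (9,7,c); (13,0,c); (13,2,c); (13,5,c); (13,7,ck); (17,0,c); (17,14,c); (17,16,c); (18,1,c); (18,14,c); (18,15,c); (19,5,c); (19,15,c); (19,16,c); (20,14,c); (20,15,c); (20,16,c)
step 2: rule r1; match: 0->17, 1->0, 2->14, 3->16; deleted nodes 17; deleted edges (17,0,c); (17,14,c); (17,16,c); added nodes 21, 22, 23, 24, 25, 26, 27; added edges (24,0,c); (24,21,c); (24,23,c); (25,14,c); (25,21,c); (25,22,c); (26,16,c); (26,22,c); (26,23,c); (27,21,c); (27,22,c); (27,23,c); result: nodes: 0:vx, 1:vx, 2:vx, 5:vx, 7:vx, 9:tri, 13:tri, 14:vx, 15:vx, 16:vx, 18:tri, 19:tri, 20:tri, 21:vx, 22:vx, 23:vx, 24:tri, 25:tri, 26:tri, 27:tri edges: (9,0,c); (9,1,ck); (9,5,c); (9,7,c); (13,0,c); (13,2,c); (13,5,c); (13,7,ck); (18,1,c); (18,14,c); (18,15,c); (19,5,c); (19,15,c); (19,16,c); (20,14,c); (20,15,c); (20,16,c); (24,0,c); (24,21,c); (24,23,c); (25,14,c); (25,21,c); (25,22,c); (26,16,c); (26,22,c); (26,23,c); (27,21,c); (27,22,c); (27,23,c)
step 3: rule r1; match: 0->18, 1->1, 2->14, 3->15; deleted nodes 18; deleted edges (18,1,c); (18,14,c); (18,15,c); added nodes 28, 29, 30, 31, 32, 33, 34; added edges (31,1,c); (31,28,c); (31,30,c); (32,14,c); (32,28,c); (32,29,c); (33,15,c); (33,29,c); (33,30,c); (34,28,c); (34,29,c); (34,30,c); result: nodes: 0:vx, 1:vx, 2:vx, 5:vx, 7:vx, 9:tri, 13:tri, 14:vx, 15:vx, 16:vx, 19:tri, 20:tri, 21:vx, 22:vx, 23:vx, 24:tri, 25:tri, 26:tri, 27:tri, 28:vx, 29:vx, 30:vx, 31:tri, 32:tri, 33:tri, 34:tri edges: (9,0,c); (9,1,ck); (9,5,c); (9,7,c); (13,0,c); (13,2,c); (13,5,c); (13,7,ck); (19,5,c); (19,15,c); (19,16,c); (20,14,c); (20,15,c); (20,16,c); (24,0,c); (24,21,c); (24,23,c); (25,14,c); (25,21,c); (25,22,c); (26,16,c); (26,22,c); (26,23,c); (27,21,c); (27,22,c); (27,23,c); (31,1,c); (31,28,c); (31,30,c); (32,14,c); (32,28,c); (32,29,c); (33,15,c); (33,29,c); (33,30,c); (34,28,c); (34,29,c); (34,30,c)
final:
nodes: 0:vx, 1:vx, 2:vx, 5:vx, 7:vx, 9:tri, 13:tri, 14:vx, 15:vx, 16:vx, 19:tri, 20:tri, 21:vx, 22:vx, 23:vx, 24:tri, 25:tri, 26:tri, 27:tri, 28:vx, 29:vx, 30:vx, 31:tri, 32:tri, 33:tri, 34:tri
edges: (9,0,c); (9,1,ck); (9,5,c); (9,7,c); (13,0,c); (13,2,c); (13,5,c); (13,7,ck); (19,5,c); (19,15,c); (19,16,c); (20,14,c); (20,15,c); (20,16,c); (24,0,c); (24,21,c); (24,23,c); (25,14,c); (25,21,c); (25,22,c); (26,16,c); (26,22,c); (26,23,c); (27,21,c); (27,22,c); (27,23,c); (31,1,c); (31,28,c); (31,30,c); (32,14,c); (32,28,c); (32,29,c); (33,15,c); (33,29,c); (33,30,c); (34,28,c); (34,29,c); (34,30,c)


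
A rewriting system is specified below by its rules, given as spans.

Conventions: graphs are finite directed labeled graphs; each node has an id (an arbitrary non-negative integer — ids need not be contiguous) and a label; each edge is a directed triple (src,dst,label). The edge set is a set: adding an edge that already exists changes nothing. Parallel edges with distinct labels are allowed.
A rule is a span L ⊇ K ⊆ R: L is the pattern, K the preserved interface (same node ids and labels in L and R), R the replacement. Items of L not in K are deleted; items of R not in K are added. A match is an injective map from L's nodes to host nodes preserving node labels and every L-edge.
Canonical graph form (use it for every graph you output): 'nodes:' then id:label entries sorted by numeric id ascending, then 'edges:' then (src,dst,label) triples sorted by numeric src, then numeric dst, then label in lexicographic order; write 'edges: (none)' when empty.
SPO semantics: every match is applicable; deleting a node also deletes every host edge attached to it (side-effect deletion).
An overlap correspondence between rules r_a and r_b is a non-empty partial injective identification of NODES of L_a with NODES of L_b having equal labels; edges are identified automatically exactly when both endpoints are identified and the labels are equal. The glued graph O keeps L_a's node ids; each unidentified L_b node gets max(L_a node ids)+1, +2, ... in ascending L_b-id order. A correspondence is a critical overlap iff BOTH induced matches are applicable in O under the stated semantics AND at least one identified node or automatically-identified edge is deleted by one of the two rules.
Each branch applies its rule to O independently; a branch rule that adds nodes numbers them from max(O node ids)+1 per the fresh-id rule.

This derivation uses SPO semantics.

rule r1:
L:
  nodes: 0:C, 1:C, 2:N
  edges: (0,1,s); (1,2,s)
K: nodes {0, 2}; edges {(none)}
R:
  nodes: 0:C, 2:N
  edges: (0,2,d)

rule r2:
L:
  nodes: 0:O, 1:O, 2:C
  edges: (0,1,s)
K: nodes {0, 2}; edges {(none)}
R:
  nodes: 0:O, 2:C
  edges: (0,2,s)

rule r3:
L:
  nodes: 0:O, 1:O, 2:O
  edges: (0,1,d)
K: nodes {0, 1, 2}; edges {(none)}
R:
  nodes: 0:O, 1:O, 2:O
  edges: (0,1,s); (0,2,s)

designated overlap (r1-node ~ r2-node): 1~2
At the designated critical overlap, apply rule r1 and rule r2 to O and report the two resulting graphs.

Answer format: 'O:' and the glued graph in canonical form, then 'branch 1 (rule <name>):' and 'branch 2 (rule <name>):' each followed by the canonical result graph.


O:
nodes: 0:C, 1:C, 2:N, 3:O, 4:O
edges: (0,1,s); (1,2,s); (3,4,s)
branch 1 (rule r1):
nodes: 0:C, 2:N, 3:O, 4:O
edges: (0,2,d); (3,4,s)
branch 2 (rule r2):
nodes: 0:C, 1:C, 2:N, 3:O
edges: (0,1,s); (1,2,s); (3,1,s)


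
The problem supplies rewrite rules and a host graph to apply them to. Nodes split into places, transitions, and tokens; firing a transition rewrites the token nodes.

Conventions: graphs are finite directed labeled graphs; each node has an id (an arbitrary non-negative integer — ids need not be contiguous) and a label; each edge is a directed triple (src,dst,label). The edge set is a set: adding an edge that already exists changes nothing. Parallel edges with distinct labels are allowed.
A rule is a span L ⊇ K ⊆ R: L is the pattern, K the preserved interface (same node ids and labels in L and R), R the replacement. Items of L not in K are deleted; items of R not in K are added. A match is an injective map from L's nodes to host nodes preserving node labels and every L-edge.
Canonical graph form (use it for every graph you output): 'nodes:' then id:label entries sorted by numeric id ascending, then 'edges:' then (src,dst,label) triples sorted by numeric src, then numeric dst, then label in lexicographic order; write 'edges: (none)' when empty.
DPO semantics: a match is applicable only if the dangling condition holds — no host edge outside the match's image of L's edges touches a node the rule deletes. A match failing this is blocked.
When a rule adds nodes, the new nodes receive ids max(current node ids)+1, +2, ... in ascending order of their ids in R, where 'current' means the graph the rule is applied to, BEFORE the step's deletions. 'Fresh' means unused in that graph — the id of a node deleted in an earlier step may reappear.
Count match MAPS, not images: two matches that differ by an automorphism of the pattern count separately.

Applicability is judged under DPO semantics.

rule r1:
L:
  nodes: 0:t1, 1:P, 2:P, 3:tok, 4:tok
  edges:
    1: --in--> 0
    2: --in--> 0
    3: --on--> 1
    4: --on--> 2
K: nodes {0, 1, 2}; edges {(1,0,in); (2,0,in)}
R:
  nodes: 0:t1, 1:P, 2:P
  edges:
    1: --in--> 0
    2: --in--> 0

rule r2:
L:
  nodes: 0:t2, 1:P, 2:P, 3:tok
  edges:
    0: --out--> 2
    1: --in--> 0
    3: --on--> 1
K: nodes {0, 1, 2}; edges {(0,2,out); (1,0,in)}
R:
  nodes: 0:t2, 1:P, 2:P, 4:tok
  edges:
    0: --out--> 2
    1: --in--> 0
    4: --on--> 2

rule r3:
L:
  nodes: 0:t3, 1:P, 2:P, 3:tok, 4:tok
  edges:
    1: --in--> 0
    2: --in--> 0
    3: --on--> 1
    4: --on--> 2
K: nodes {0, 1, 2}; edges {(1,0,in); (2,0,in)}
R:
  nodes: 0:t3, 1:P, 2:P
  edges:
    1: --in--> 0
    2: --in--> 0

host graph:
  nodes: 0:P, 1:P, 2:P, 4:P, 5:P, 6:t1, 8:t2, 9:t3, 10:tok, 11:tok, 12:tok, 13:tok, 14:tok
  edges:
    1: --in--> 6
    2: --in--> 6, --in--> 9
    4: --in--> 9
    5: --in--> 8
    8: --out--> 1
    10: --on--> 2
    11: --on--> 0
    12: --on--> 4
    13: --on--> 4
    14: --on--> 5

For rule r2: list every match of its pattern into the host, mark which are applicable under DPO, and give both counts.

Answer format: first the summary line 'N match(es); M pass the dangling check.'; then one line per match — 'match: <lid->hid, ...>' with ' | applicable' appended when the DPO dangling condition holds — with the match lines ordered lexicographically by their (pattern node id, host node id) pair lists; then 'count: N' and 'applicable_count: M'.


1 match(es); 1 pass the dangling check.
match: 0->8, 1->5, 2->1, 3->14 | applicable
count: 1
applicable_count: 1


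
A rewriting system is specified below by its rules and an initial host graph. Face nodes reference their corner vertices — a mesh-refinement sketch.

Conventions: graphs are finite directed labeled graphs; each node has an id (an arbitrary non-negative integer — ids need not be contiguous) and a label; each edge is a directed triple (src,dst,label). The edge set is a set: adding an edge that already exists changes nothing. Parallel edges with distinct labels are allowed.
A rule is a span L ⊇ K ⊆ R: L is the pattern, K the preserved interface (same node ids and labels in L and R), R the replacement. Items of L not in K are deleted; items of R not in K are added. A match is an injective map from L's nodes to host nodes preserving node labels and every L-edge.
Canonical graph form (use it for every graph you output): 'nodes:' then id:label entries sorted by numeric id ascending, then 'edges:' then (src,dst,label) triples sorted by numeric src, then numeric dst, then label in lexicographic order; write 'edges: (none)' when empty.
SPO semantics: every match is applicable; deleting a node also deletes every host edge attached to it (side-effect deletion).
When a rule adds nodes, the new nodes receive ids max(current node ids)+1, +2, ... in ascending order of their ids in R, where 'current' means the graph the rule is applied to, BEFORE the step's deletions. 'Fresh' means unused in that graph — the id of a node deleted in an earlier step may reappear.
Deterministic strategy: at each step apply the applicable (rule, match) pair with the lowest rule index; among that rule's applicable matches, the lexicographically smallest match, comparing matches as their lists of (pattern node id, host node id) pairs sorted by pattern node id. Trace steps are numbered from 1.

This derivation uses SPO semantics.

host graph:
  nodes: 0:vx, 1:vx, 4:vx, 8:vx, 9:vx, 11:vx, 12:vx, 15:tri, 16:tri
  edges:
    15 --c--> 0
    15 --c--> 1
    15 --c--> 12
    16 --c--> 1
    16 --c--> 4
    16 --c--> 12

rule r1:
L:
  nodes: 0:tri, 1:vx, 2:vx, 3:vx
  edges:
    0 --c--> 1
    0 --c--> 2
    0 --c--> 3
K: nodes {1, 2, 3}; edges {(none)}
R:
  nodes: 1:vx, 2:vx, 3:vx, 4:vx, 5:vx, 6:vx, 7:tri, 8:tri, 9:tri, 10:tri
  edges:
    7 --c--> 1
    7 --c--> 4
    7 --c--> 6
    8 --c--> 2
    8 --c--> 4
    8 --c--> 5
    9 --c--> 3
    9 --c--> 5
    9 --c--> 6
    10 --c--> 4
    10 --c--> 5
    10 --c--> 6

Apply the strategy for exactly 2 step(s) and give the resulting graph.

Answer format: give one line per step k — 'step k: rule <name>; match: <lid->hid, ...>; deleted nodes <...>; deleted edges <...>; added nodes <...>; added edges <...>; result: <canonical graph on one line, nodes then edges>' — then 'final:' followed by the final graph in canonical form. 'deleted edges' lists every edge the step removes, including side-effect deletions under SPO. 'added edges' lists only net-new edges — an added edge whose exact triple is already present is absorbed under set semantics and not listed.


step 1: rule r1; match: 0->15, 1->0, 2->1, 3->12; deleted nodes 15; deleted edges (15,0,c); (15,1,c); (15,12,c); added nodes 17, 18, 19, 20, 21, 22, 23; added edges (20,0,c); (20,17,c); (20,19,c); (21,1,c); (21,17,c); (21,18,c); (22,12,c); (22,18,c); (22,19,c); (23,17,c); (23,18,c); (23,19,c); result: nodes: 0:vx, 1:vx, 4:vx, 8:vx, 9:vx, 11:vx, 12:vx, 16:tri, 17:vx, 18:vx, 19:vx, 20:tri, 21:tri, 22:tri, 23:tri edges: (16,1,c); (16,4,c); (16,12,c); (20,0,c); (20,17,c); (20,19,c); (21,1,c); (21,17,c); (21,18,c); (22,12,c); (22,18,c); (22,19,c); (23,17,c); (23,18,c); (23,19,c)
step 2: rule r1; match: 0->16, 1->1, 2->4, 3->12; deleted nodes 16; deleted edges (16,1,c); (16,4,c); (16,12,c); added nodes 24, 25, 26, 27, 28, 29, 30; added edges (27,1,c); (27,24,c); (27,26,c); (28,4,c); (28,24,c); (28,25,c); (29,12,c); (29,25,c); (29,26,c); (30,24,c); (30,25,c); (30,26,c); result: nodes: 0:vx, 1:vx, 4:vx, 8:vx, 9:vx, 11:vx, 12:vx, 17:vx, 18:vx, 19:vx, 20:tri, 21:tri, 22:tri, 23:tri, 24:vx, 25:vx, 26:vx, 27:tri, 28:tri, 29:tri, 30:tri edges: (20,0,c); (20,17,c); (20,19,c); (21,1,c); (21,17,c); (21,18,c); (22,12,c); (22,18,c); (22,19,c); (23,17,c); (23,18,c); (23,19,c); (27,1,c); (27,24,c); (27,26,c); (28,4,c); (28,24,c); (28,25,c); (29,12,c); (29,25,c); (29,26,c); (30,24,c); (30,25,c); (30,26,c)
final:
nodes: 0:vx, 1:vx, 4:vx, 8:vx, 9:vx, 11:vx, 12:vx, 17:vx, 18:vx, 19:vx, 20:tri, 21:tri, 22:tri, 23:tri, 24:vx, 25:vx, 26:vx, 27:tri, 28:tri, 29:tri, 30:tri
edges: (20,0,c); (20,17,c); (20,19,c); (21,1,c); (21,17,c); (21,18,c); (22,12,c); (22,18,c); (22,19,c); (23,17,c); (23,18,c); (23,19,c); (27,1,c); (27,24,c); (27,26,c); (28,4,c); (28,24,c); (28,25,c); (29,12,c); (29,25,c); (29,26,c); (30,24,c); (30,25,c); (30,26,c)
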